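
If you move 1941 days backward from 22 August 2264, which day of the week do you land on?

First find the weekday of Aug 22, 2264. Doomsday rule: the anchor day for the 2200s is Friday. For year 64: 64÷12 = 5 r 4, and 4÷4 = 1, so 5+4+1 = 10.
Friday + 10 ≡ Monday — that's 2264's doomsday.
In August the doomsday date is Aug 8.
Aug 22 is 14 days after Aug 8; 14 mod 7 = 0, so Monday + 0 = Monday.
1941 mod 7 = 2, so 1941 days before a Monday is Monday − 2 = Saturday.

Saturday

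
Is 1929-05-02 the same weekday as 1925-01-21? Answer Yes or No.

From Jan 21, 1925 to May 2, 1929 is 1562 days.
1562 mod 7 = 1, so they are different weekdays.
(Jan 21, 1925 is a Wednesday; May 2, 1929 is a Thursday.)

No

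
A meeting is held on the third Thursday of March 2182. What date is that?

March 21, 2182

March 1, 2182 is a Friday.
The first Thursday is therefore March 7 (6 days later).
The third Thursday is 7 + 2×7 = March 21.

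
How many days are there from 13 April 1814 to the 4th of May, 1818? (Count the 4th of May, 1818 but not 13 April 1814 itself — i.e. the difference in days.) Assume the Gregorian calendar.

1482

Apr 13, 1814 → Apr 13, 1815: 365 days.
Apr 13, 1815 → Apr 13, 1816: 366 days (Feb 29, 1816 is in that span).
Apr 13, 1816 → Apr 13, 1817: 365 days.
Apr 13, 1817 → May 13, 1817: 30 days (April has 30).
May 13, 1817 → Jun 13, 1817: 31 days (May has 31).
Jun 13, 1817 → Jul 13, 1817: 30 days (June has 30).
Jul 13, 1817 → Aug 13, 1817: 31 days (July has 31).
Aug 13, 1817 → Sep 13, 1817: 31 days (August has 31).
Sep 13, 1817 → Oct 13, 1817: 30 days (September has 30).
Oct 13, 1817 → Nov 13, 1817: 31 days (October has 31).
Nov 13, 1817 → Dec 13, 1817: 30 days (November has 30).
Dec 13, 1817 → Jan 13, 1818: 31 days (December has 31).
Jan 13, 1818 → Feb 13, 1818: 31 days (January has 31).
Feb 13, 1818 → Mar 13, 1818: 28 days (February has 28).
Mar 13, 1818 → Apr 13, 1818: 31 days (March has 31).
Apr 13, 1818 → May 4, 1818: 21 days.
Total: 1482 days.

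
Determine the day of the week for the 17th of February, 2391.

Doomsday rule: the anchor day for the 2300s is Wednesday. For year 91: 91÷12 = 7 r 7, and 7÷4 = 1, so 7+7+1 = 15.
Wednesday + 15 ≡ Thursday — that's 2391's doomsday.
In February the doomsday date is Feb 28 (2391 is not a leap year).
Feb 17 is 11 days before Feb 28; 11 mod 7 = 4, so Thursday − 4 = Sunday.

Sunday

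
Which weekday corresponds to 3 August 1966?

January 1, 1966 is a Saturday.
Jan 1, 1966 → Feb 1, 1966: 31 days (January has 31).
Feb 1, 1966 → Mar 1, 1966: 28 days (February has 28).
Mar 1, 1966 → Apr 1, 1966: 31 days (March has 31).
Apr 1, 1966 → May 1, 1966: 30 days (April has 30).
May 1, 1966 → Jun 1, 1966: 31 days (May has 31).
Jun 1, 1966 → Jul 1, 1966: 30 days (June has 30).
Jul 1, 1966 → Aug 1, 1966: 31 days (July has 31).
Aug 1, 1966 → Aug 3, 1966: 2 days.
Total: 214 days.
214 mod 7 = 4, so Saturday + 4 = Wednesday.

Wednesday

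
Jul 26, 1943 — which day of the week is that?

Monday

Doomsday rule: the anchor day for the 1900s is Wednesday. For year 43: 43÷12 = 3 r 7, and 7÷4 = 1, so 3+7+1 = 11.
Wednesday + 11 ≡ Sunday — that's 1943's doomsday.
In July the doomsday date is Jul 11.
Jul 26 is 15 days after Jul 11; 15 mod 7 = 1, so Sunday + 1 = Monday.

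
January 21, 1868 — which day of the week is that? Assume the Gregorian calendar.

Doomsday rule: the anchor day for the 1800s is Friday. For year 68: 68÷12 = 5 r 8, and 8÷4 = 2, so 5+8+2 = 15.
Friday + 15 ≡ Saturday — that's 1868's doomsday.
In January the doomsday date is Jan 4 (1868 is a leap year (divisible by 4)).
Jan 21 is 17 days after Jan 4; 17 mod 7 = 3, so Saturday + 3 = Tuesday.

Tuesday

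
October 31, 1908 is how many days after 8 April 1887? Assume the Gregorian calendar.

Apr 8, 1887 → Apr 8, 1888: 366 days (Feb 29, 1888 is in that span).
Apr 8, 1888 → Apr 8, 1889: 365 days.
Apr 8, 1889 → Apr 8, 1890: 365 days.
Apr 8, 1890 → Apr 8, 1891: 365 days.
Apr 8, 1891 → Apr 8, 1892: 366 days (Feb 29, 1892 is in that span).
Apr 8, 1892 → Apr 8, 1893: 365 days.
Apr 8, 1893 → Apr 8, 1894: 365 days.
Apr 8, 1894 → Apr 8, 1895: 365 days.
Apr 8, 1895 → Apr 8, 1896: 366 days (Feb 29, 1896 is in that span).
Apr 8, 1896 → Apr 8, 1897: 365 days.
Apr 8, 1897 → Apr 8, 1898: 365 days.
Apr 8, 1898 → Apr 8, 1899: 365 days.
Apr 8, 1899 → Apr 8, 1900: 365 days.
Apr 8, 1900 → Apr 8, 1901: 365 days.
Apr 8, 1901 → Apr 8, 1902: 365 days.
Apr 8, 1902 → Apr 8, 1903: 365 days.
Apr 8, 1903 → Apr 8, 1904: 366 days (Feb 29, 1904 is in that span).
Apr 8, 1904 → Apr 8, 1905: 365 days.
Apr 8, 1905 → Apr 8, 1906: 365 days.
Apr 8, 1906 → Apr 8, 1907: 365 days.
Apr 8, 1907 → Apr 8, 1908: 366 days (Feb 29, 1908 is in that span).
Apr 8, 1908 → May 8, 1908: 30 days (April has 30).
May 8, 1908 → Jun 8, 1908: 31 days (May has 31).
Jun 8, 1908 → Jul 8, 1908: 30 days (June has 30).
Jul 8, 1908 → Aug 8, 1908: 31 days (July has 31).
Aug 8, 1908 → Sep 8, 1908: 31 days (August has 31).
Sep 8, 1908 → Oct 8, 1908: 30 days (September has 30).
Oct 8, 1908 → Oct 31, 1908: 23 days.
Total: 7876 days.

7876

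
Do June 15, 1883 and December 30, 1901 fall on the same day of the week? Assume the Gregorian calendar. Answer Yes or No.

No

From Jun 15, 1883 to Dec 30, 1901 is 6772 days.
6772 mod 7 = 3, so they are different weekdays.
(Jun 15, 1883 is a Friday; Dec 30, 1901 is a Monday.)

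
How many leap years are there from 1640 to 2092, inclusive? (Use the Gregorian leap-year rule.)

Multiples of 4 in [1640,2092]: 114.
Of those, multiples of 100: 4 (not leap unless ÷400).
Multiples of 400: 1.
Leap years = 114 − 4 + 1 = 111.

111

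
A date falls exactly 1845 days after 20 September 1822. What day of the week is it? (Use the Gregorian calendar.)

Sep 20, 1822 is a Friday.
1845 mod 7 = 4, so 1845 days after a Friday is Friday + 4 = Tuesday.

Tuesday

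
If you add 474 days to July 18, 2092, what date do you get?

November 4, 2093

+365 (one year) → Jul 18, 2093 (109 left).
Jul has 31 days: +14 → Aug 1, 2093 (95 left).
Aug has 31 days: +31 → Sep 1, 2093 (64 left).
Sep has 30 days: +30 → Oct 1, 2093 (34 left).
Oct has 31 days: +31 → Nov 1, 2093 (3 left).
+3 → Nov 4, 2093.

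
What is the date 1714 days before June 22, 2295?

−365 (one year) → Jun 22, 2294 (1349 left).
−365 (one year) → Jun 22, 2293 (984 left).
−365 (one year) → Jun 22, 2292 (619 left).
−366 (one year; includes Feb 29, 2292) → Jun 22, 2291 (253 left).
−22 → May 31, 2291 (end of May, 31 days; 231 left).
−31 → Apr 30, 2291 (end of Apr, 30 days; 200 left).
−30 → Mar 31, 2291 (end of Mar, 31 days; 170 left).
−31 → Feb 28, 2291 (end of Feb, 28 days; 139 left).
−28 → Jan 31, 2291 (end of Jan, 31 days; 111 left).
−31 → Dec 31, 2290 (end of Dec, 31 days; 80 left).
−31 → Nov 30, 2290 (end of Nov, 30 days; 49 left).
−30 → Oct 31, 2290 (end of Oct, 31 days; 19 left).
−19 → Oct 12, 2290.

October 12, 2290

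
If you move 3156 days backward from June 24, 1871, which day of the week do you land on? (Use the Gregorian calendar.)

Jun 24, 1871 is a Saturday.
3156 mod 7 = 6, so 3156 days before a Saturday is Saturday − 6 = Sunday.

Sunday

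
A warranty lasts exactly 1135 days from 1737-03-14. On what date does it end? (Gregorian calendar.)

+365 (one year) → Mar 14, 1738 (770 left).
+365 (one year) → Mar 14, 1739 (405 left).
+366 (one year; includes Feb 29, 1740) → Mar 14, 1740 (39 left).
Mar has 31 days: +18 → Apr 1, 1740 (21 left).
+21 → Apr 22, 1740.

April 22, 1740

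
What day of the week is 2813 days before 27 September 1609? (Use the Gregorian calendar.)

Sep 27, 1609 is a Sunday.
2813 mod 7 = 6, so 2813 days before a Sunday is Sunday − 6 = Monday.

Monday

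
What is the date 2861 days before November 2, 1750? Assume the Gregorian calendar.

−365 (one year) → Nov 2, 1749 (2496 left).
−365 (one year) → Nov 2, 1748 (2131 left).
−366 (one year; includes Feb 29, 1748) → Nov 2, 1747 (1765 left).
−365 (one year) → Nov 2, 1746 (1400 left).
−365 (one year) → Nov 2, 1745 (1035 left).
−365 (one year) → Nov 2, 1744 (670 left).
−366 (one year; includes Feb 29, 1744) → Nov 2, 1743 (304 left).
−2 → Oct 31, 1743 (end of Oct, 31 days; 302 left).
−31 → Sep 30, 1743 (end of Sep, 30 days; 271 left).
−30 → Aug 31, 1743 (end of Aug, 31 days; 241 left).
−31 → Jul 31, 1743 (end of Jul, 31 days; 210 left).
−31 → Jun 30, 1743 (end of Jun, 30 days; 179 left).
−30 → May 31, 1743 (end of May, 31 days; 149 left).
−31 → Apr 30, 1743 (end of Apr, 30 days; 118 left).
−30 → Mar 31, 1743 (end of Mar, 31 days; 88 left).
−31 → Feb 28, 1743 (end of Feb, 28 days; 57 left).
−28 → Jan 31, 1743 (end of Jan, 31 days; 29 left).
−29 → Jan 2, 1743.

January 2, 1743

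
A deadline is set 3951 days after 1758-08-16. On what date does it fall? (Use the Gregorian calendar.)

June 10, 1769

+365 (one year) → Aug 16, 1759 (3586 left).
+366 (one year; includes Feb 29, 1760) → Aug 16, 1760 (3220 left).
+365 (one year) → Aug 16, 1761 (2855 left).
+365 (one year) → Aug 16, 1762 (2490 left).
+365 (one year) → Aug 16, 1763 (2125 left).
+366 (one year; includes Feb 29, 1764) → Aug 16, 1764 (1759 left).
+365 (one year) → Aug 16, 1765 (1394 left).
+365 (one year) → Aug 16, 1766 (1029 left).
+365 (one year) → Aug 16, 1767 (664 left).
+366 (one year; includes Feb 29, 1768) → Aug 16, 1768 (298 left).
Aug has 31 days: +16 → Sep 1, 1768 (282 left).
Sep has 30 days: +30 → Oct 1, 1768 (252 left).
Oct has 31 days: +31 → Nov 1, 1768 (221 left).
Nov has 30 days: +30 → Dec 1, 1768 (191 left).
Dec has 31 days: +31 → Jan 1, 1769 (160 left).
Jan has 31 days: +31 → Feb 1, 1769 (129 left).
Feb has 28 days: +28 → Mar 1, 1769 (101 left).
Mar has 31 days: +31 → Apr 1, 1769 (70 left).
Apr has 30 days: +30 → May 1, 1769 (40 left).
May has 31 days: +31 → Jun 1, 1769 (9 left).
+9 → Jun 10, 1769.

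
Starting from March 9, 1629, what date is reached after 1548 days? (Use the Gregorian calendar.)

June 4, 1633

+365 (one year) → Mar 9, 1630 (1183 left).
+365 (one year) → Mar 9, 1631 (818 left).
+366 (one year; includes Feb 29, 1632) → Mar 9, 1632 (452 left).
+365 (one year) → Mar 9, 1633 (87 left).
Mar has 31 days: +23 → Apr 1, 1633 (64 left).
Apr has 30 days: +30 → May 1, 1633 (34 left).
May has 31 days: +31 → Jun 1, 1633 (3 left).
+3 → Jun 4, 1633.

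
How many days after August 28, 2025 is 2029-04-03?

1314

Aug 28, 2025 → Aug 28, 2026: 365 days.
Aug 28, 2026 → Aug 28, 2027: 365 days.
Aug 28, 2027 → Aug 28, 2028: 366 days (Feb 29, 2028 is in that span).
Aug 28, 2028 → Sep 28, 2028: 31 days (August has 31).
Sep 28, 2028 → Oct 28, 2028: 30 days (September has 30).
Oct 28, 2028 → Nov 28, 2028: 31 days (October has 31).
Nov 28, 2028 → Dec 28, 2028: 30 days (November has 30).
Dec 28, 2028 → Jan 28, 2029: 31 days (December has 31).
Jan 28, 2029 → Feb 28, 2029: 31 days (January has 31).
Feb 28, 2029 → Mar 28, 2029: 28 days (February has 28).
Mar 28, 2029 → Apr 3, 2029: 6 days.
Total: 1314 days.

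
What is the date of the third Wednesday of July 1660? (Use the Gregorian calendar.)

July 1, 1660 is a Thursday.
The first Wednesday is therefore July 7 (6 days later).
The third Wednesday is 7 + 2×7 = July 21.

July 21, 1660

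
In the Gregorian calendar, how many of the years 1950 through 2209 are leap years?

63

Multiples of 4 in [1950,2209]: 65.
Of those, multiples of 100: 3 (not leap unless ÷400).
Multiples of 400: 1.
Leap years = 65 − 3 + 1 = 63.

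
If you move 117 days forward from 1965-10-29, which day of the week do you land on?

Wednesday

First find the weekday of Oct 29, 1965. Doomsday rule: the anchor day for the 1900s is Wednesday. For year 65: 65÷12 = 5 r 5, and 5÷4 = 1, so 5+5+1 = 11.
Wednesday + 11 ≡ Sunday — that's 1965's doomsday.
In October the doomsday date is Oct 10.
Oct 29 is 19 days after Oct 10; 19 mod 7 = 5, so Sunday + 5 = Friday.
117 mod 7 = 5, so 117 days after a Friday is Friday + 5 = Wednesday.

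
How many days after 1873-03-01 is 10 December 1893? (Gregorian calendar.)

Mar 1, 1873 → Mar 1, 1874: 365 days.
Mar 1, 1874 → Mar 1, 1875: 365 days.
Mar 1, 1875 → Mar 1, 1876: 366 days (Feb 29, 1876 is in that span).
Mar 1, 1876 → Mar 1, 1877: 365 days.
Mar 1, 1877 → Mar 1, 1878: 365 days.
Mar 1, 1878 → Mar 1, 1879: 365 days.
Mar 1, 1879 → Mar 1, 1880: 366 days (Feb 29, 1880 is in that span).
Mar 1, 1880 → Mar 1, 1881: 365 days.
Mar 1, 1881 → Mar 1, 1882: 365 days.
Mar 1, 1882 → Mar 1, 1883: 365 days.
Mar 1, 1883 → Mar 1, 1884: 366 days (Feb 29, 1884 is in that span).
Mar 1, 1884 → Mar 1, 1885: 365 days.
Mar 1, 1885 → Mar 1, 1886: 365 days.
Mar 1, 1886 → Mar 1, 1887: 365 days.
Mar 1, 1887 → Mar 1, 1888: 366 days (Feb 29, 1888 is in that span).
Mar 1, 1888 → Mar 1, 1889: 365 days.
Mar 1, 1889 → Mar 1, 1890: 365 days.
Mar 1, 1890 → Mar 1, 1891: 365 days.
Mar 1, 1891 → Mar 1, 1892: 366 days (Feb 29, 1892 is in that span).
Mar 1, 1892 → Mar 1, 1893: 365 days.
Mar 1, 1893 → Apr 1, 1893: 31 days (March has 31).
Apr 1, 1893 → May 1, 1893: 30 days (April has 30).
May 1, 1893 → Jun 1, 1893: 31 days (May has 31).
Jun 1, 1893 → Jul 1, 1893: 30 days (June has 30).
Jul 1, 1893 → Aug 1, 1893: 31 days (July has 31).
Aug 1, 1893 → Sep 1, 1893: 31 days (August has 31).
Sep 1, 1893 → Oct 1, 1893: 30 days (September has 30).
Oct 1, 1893 → Nov 1, 1893: 31 days (October has 31).
Nov 1, 1893 → Dec 1, 1893: 30 days (November has 30).
Dec 1, 1893 → Dec 10, 1893: 9 days.
Total: 7589 days.

7589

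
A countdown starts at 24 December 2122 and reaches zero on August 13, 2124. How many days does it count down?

598

Dec 24, 2122 → Dec 24, 2123: 365 days.
Dec 24, 2123 → Jan 24, 2124: 31 days (December has 31).
Jan 24, 2124 → Feb 24, 2124: 31 days (January has 31).
Feb 24, 2124 → Mar 24, 2124: 29 days (February has 29).
Mar 24, 2124 → Apr 24, 2124: 31 days (March has 31).
Apr 24, 2124 → May 24, 2124: 30 days (April has 30).
May 24, 2124 → Jun 24, 2124: 31 days (May has 31).
Jun 24, 2124 → Jul 24, 2124: 30 days (June has 30).
Jul 24, 2124 → Aug 13, 2124: 20 days.
Total: 598 days.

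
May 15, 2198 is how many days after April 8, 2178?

7342

Apr 8, 2178 → Apr 8, 2179: 365 days.
Apr 8, 2179 → Apr 8, 2180: 366 days (Feb 29, 2180 is in that span).
Apr 8, 2180 → Apr 8, 2181: 365 days.
Apr 8, 2181 → Apr 8, 2182: 365 days.
Apr 8, 2182 → Apr 8, 2183: 365 days.
Apr 8, 2183 → Apr 8, 2184: 366 days (Feb 29, 2184 is in that span).
Apr 8, 2184 → Apr 8, 2185: 365 days.
Apr 8, 2185 → Apr 8, 2186: 365 days.
Apr 8, 2186 → Apr 8, 2187: 365 days.
Apr 8, 2187 → Apr 8, 2188: 366 days (Feb 29, 2188 is in that span).
Apr 8, 2188 → Apr 8, 2189: 365 days.
Apr 8, 2189 → Apr 8, 2190: 365 days.
Apr 8, 2190 → Apr 8, 2191: 365 days.
Apr 8, 2191 → Apr 8, 2192: 366 days (Feb 29, 2192 is in that span).
Apr 8, 2192 → Apr 8, 2193: 365 days.
Apr 8, 2193 → Apr 8, 2194: 365 days.
Apr 8, 2194 → Apr 8, 2195: 365 days.
Apr 8, 2195 → Apr 8, 2196: 366 days (Feb 29, 2196 is in that span).
Apr 8, 2196 → Apr 8, 2197: 365 days.
Apr 8, 2197 → Apr 8, 2198: 365 days.
Apr 8, 2198 → May 8, 2198: 30 days (April has 30).
May 8, 2198 → May 15, 2198: 7 days.
Total: 7342 days.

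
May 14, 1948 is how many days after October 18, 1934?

Oct 18, 1934 → Oct 18, 1935: 365 days.
Oct 18, 1935 → Oct 18, 1936: 366 days (Feb 29, 1936 is in that span).
Oct 18, 1936 → Oct 18, 1937: 365 days.
Oct 18, 1937 → Oct 18, 1938: 365 days.
Oct 18, 1938 → Oct 18, 1939: 365 days.
Oct 18, 1939 → Oct 18, 1940: 366 days (Feb 29, 1940 is in that span).
Oct 18, 1940 → Oct 18, 1941: 365 days.
Oct 18, 1941 → Oct 18, 1942: 365 days.
Oct 18, 1942 → Oct 18, 1943: 365 days.
Oct 18, 1943 → Oct 18, 1944: 366 days (Feb 29, 1944 is in that span).
Oct 18, 1944 → Oct 18, 1945: 365 days.
Oct 18, 1945 → Oct 18, 1946: 365 days.
Oct 18, 1946 → Oct 18, 1947: 365 days.
Oct 18, 1947 → Nov 18, 1947: 31 days (October has 31).
Nov 18, 1947 → Dec 18, 1947: 30 days (November has 30).
Dec 18, 1947 → Jan 18, 1948: 31 days (December has 31).
Jan 18, 1948 → Feb 18, 1948: 31 days (January has 31).
Feb 18, 1948 → Mar 18, 1948: 29 days (February has 29).
Mar 18, 1948 → Apr 18, 1948: 31 days (March has 31).
Apr 18, 1948 → May 14, 1948: 26 days.
Total: 4957 days.

4957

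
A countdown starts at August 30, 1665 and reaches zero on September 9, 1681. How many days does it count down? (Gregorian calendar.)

5854

Aug 30, 1665 → Aug 30, 1666: 365 days.
Aug 30, 1666 → Aug 30, 1667: 365 days.
Aug 30, 1667 → Aug 30, 1668: 366 days (Feb 29, 1668 is in that span).
Aug 30, 1668 → Aug 30, 1669: 365 days.
Aug 30, 1669 → Aug 30, 1670: 365 days.
Aug 30, 1670 → Aug 30, 1671: 365 days.
Aug 30, 1671 → Aug 30, 1672: 366 days (Feb 29, 1672 is in that span).
Aug 30, 1672 → Aug 30, 1673: 365 days.
Aug 30, 1673 → Aug 30, 1674: 365 days.
Aug 30, 1674 → Aug 30, 1675: 365 days.
Aug 30, 1675 → Aug 30, 1676: 366 days (Feb 29, 1676 is in that span).
Aug 30, 1676 → Aug 30, 1677: 365 days.
Aug 30, 1677 → Aug 30, 1678: 365 days.
Aug 30, 1678 → Aug 30, 1679: 365 days.
Aug 30, 1679 → Aug 30, 1680: 366 days (Feb 29, 1680 is in that span).
Aug 30, 1680 → Sep 30, 1680: 31 days (August has 31).
Sep 30, 1680 → Oct 30, 1680: 30 days (September has 30).
Oct 30, 1680 → Nov 30, 1680: 31 days (October has 31).
Nov 30, 1680 → Dec 30, 1680: 30 days (November has 30).
Dec 30, 1680 → Jan 30, 1681: 31 days (December has 31).
Jan 30, 1681 → Feb 28, 1681: 29 days (January has 31).
Feb 28, 1681 → Mar 28, 1681: 28 days (February has 28).
Mar 28, 1681 → Apr 28, 1681: 31 days (March has 31).
Apr 28, 1681 → May 28, 1681: 30 days (April has 30).
May 28, 1681 → Jun 28, 1681: 31 days (May has 31).
Jun 28, 1681 → Jul 28, 1681: 30 days (June has 30).
Jul 28, 1681 → Aug 28, 1681: 31 days (July has 31).
Aug 28, 1681 → Sep 9, 1681: 12 days.
Total: 5854 days.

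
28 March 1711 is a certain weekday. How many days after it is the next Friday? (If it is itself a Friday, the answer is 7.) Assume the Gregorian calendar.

6

Mar 28, 1711 is a Saturday.
From Saturday to the next Friday is 6 days.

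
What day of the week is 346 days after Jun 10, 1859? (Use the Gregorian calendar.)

First find the weekday of Jun 10, 1859. Doomsday rule: the anchor day for the 1800s is Friday. For year 59: 59÷12 = 4 r 11, and 11÷4 = 2, so 4+11+2 = 17.
Friday + 17 ≡ Monday — that's 1859's doomsday.
In June the doomsday date is Jun 6.
Jun 10 is 4 days after Jun 6; 4 mod 7 = 4, so Monday + 4 = Friday.
346 mod 7 = 3, so 346 days after a Friday is Friday + 3 = Monday.

Monday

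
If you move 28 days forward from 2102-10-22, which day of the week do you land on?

Sunday

Oct 22, 2102 is a Sunday.
28 mod 7 = 0, so 28 days after a Sunday is Sunday + 0 = Sunday.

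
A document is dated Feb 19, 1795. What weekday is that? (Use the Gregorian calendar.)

Doomsday rule: the anchor day for the 1700s is Sunday. For year 95: 95÷12 = 7 r 11, and 11÷4 = 2, so 7+11+2 = 20.
Sunday + 20 ≡ Saturday — that's 1795's doomsday.
In February the doomsday date is Feb 28 (1795 is not a leap year).
Feb 19 is 9 days before Feb 28; 9 mod 7 = 2, so Saturday − 2 = Thursday.

Thursday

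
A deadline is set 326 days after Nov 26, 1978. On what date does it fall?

Nov has 30 days: +5 → Dec 1, 1978 (321 left).
Dec has 31 days: +31 → Jan 1, 1979 (290 left).
Jan has 31 days: +31 → Feb 1, 1979 (259 left).
Feb has 28 days: +28 → Mar 1, 1979 (231 left).
Mar has 31 days: +31 → Apr 1, 1979 (200 left).
Apr has 30 days: +30 → May 1, 1979 (170 left).
May has 31 days: +31 → Jun 1, 1979 (139 left).
Jun has 30 days: +30 → Jul 1, 1979 (109 left).
Jul has 31 days: +31 → Aug 1, 1979 (78 left).
Aug has 31 days: +31 → Sep 1, 1979 (47 left).
Sep has 30 days: +30 → Oct 1, 1979 (17 left).
+17 → Oct 18, 1979.

October 18, 1979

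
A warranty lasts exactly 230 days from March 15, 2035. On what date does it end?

October 31, 2035

Mar has 31 days: +17 → Apr 1, 2035 (213 left).
Apr has 30 days: +30 → May 1, 2035 (183 left).
May has 31 days: +31 → Jun 1, 2035 (152 left).
Jun has 30 days: +30 → Jul 1, 2035 (122 left).
Jul has 31 days: +31 → Aug 1, 2035 (91 left).
Aug has 31 days: +31 → Sep 1, 2035 (60 left).
Sep has 30 days: +30 → Oct 1, 2035 (30 left).
+30 → Oct 31, 2035.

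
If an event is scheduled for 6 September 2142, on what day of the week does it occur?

Thursday

Doomsday rule: the anchor day for the 2100s is Sunday. For year 42: 42÷12 = 3 r 6, and 6÷4 = 1, so 3+6+1 = 10.
Sunday + 10 ≡ Wednesday — that's 2142's doomsday.
In September the doomsday date is Sep 5.
Sep 6 is 1 day after Sep 5; 1 mod 7 = 1, so Wednesday + 1 = Thursday.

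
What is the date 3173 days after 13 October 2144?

+365 (one year) → Oct 13, 2145 (2808 left).
+365 (one year) → Oct 13, 2146 (2443 left).
+365 (one year) → Oct 13, 2147 (2078 left).
+366 (one year; includes Feb 29, 2148) → Oct 13, 2148 (1712 left).
+365 (one year) → Oct 13, 2149 (1347 left).
+365 (one year) → Oct 13, 2150 (982 left).
+365 (one year) → Oct 13, 2151 (617 left).
+366 (one year; includes Feb 29, 2152) → Oct 13, 2152 (251 left).
Oct has 31 days: +19 → Nov 1, 2152 (232 left).
Nov has 30 days: +30 → Dec 1, 2152 (202 left).
Dec has 31 days: +31 → Jan 1, 2153 (171 left).
Jan has 31 days: +31 → Feb 1, 2153 (140 left).
Feb has 28 days: +28 → Mar 1, 2153 (112 left).
Mar has 31 days: +31 → Apr 1, 2153 (81 left).
Apr has 30 days: +30 → May 1, 2153 (51 left).
May has 31 days: +31 → Jun 1, 2153 (20 left).
+20 → Jun 21, 2153.

June 21, 2153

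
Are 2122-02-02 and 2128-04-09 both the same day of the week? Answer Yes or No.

From Feb 2, 2122 to Apr 9, 2128 is 2258 days.
2258 mod 7 = 4, so they are different weekdays.
(Feb 2, 2122 is a Monday; Apr 9, 2128 is a Friday.)

No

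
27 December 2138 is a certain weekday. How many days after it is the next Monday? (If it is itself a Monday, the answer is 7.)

Dec 27, 2138 is a Saturday.
From Saturday to the next Monday is 2 days.

2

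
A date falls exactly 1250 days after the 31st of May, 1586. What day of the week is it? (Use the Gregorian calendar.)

Wednesday

May 31, 1586 is a Saturday.
1250 mod 7 = 4, so 1250 days after a Saturday is Saturday + 4 = Wednesday.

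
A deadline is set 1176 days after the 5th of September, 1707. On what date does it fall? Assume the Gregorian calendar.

November 24, 1710

+366 (one year; includes Feb 29, 1708) → Sep 5, 1708 (810 left).
+365 (one year) → Sep 5, 1709 (445 left).
+365 (one year) → Sep 5, 1710 (80 left).
Sep has 30 days: +26 → Oct 1, 1710 (54 left).
Oct has 31 days: +31 → Nov 1, 1710 (23 left).
+23 → Nov 24, 1710.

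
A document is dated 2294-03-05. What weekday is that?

Doomsday rule: the anchor day for the 2200s is Friday. For year 94: 94÷12 = 7 r 10, and 10÷4 = 2, so 7+10+2 = 19.
Friday + 19 ≡ Wednesday — that's 2294's doomsday.
In March the doomsday date is Mar 14.
Mar 5 is 9 days before Mar 14; 9 mod 7 = 2, so Wednesday − 2 = Monday.

Monday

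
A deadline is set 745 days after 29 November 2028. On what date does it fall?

+365 (one year) → Nov 29, 2029 (380 left).
Nov has 30 days: +2 → Dec 1, 2029 (378 left).
Dec has 31 days: +31 → Jan 1, 2030 (347 left).
Jan has 31 days: +31 → Feb 1, 2030 (316 left).
Feb has 28 days: +28 → Mar 1, 2030 (288 left).
Mar has 31 days: +31 → Apr 1, 2030 (257 left).
Apr has 30 days: +30 → May 1, 2030 (227 left).
May has 31 days: +31 → Jun 1, 2030 (196 left).
Jun has 30 days: +30 → Jul 1, 2030 (166 left).
Jul has 31 days: +31 → Aug 1, 2030 (135 left).
Aug has 31 days: +31 → Sep 1, 2030 (104 left).
Sep has 30 days: +30 → Oct 1, 2030 (74 left).
Oct has 31 days: +31 → Nov 1, 2030 (43 left).
Nov has 30 days: +30 → Dec 1, 2030 (13 left).
+13 → Dec 14, 2030.

December 14, 2030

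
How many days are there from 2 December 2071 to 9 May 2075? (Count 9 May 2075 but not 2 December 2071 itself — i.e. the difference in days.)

1254

Dec 2, 2071 → Dec 2, 2072: 366 days (Feb 29, 2072 is in that span).
Dec 2, 2072 → Dec 2, 2073: 365 days.
Dec 2, 2073 → Dec 2, 2074: 365 days.
Dec 2, 2074 → Jan 2, 2075: 31 days (December has 31).
Jan 2, 2075 → Feb 2, 2075: 31 days (January has 31).
Feb 2, 2075 → Mar 2, 2075: 28 days (February has 28).
Mar 2, 2075 → Apr 2, 2075: 31 days (March has 31).
Apr 2, 2075 → May 2, 2075: 30 days (April has 30).
May 2, 2075 → May 9, 2075: 7 days.
Total: 1254 days.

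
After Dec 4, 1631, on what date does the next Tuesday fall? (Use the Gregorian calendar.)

Dec 4, 1631 is a Thursday.
From Thursday to the next Tuesday is 5 days.
Dec 4, 1631 + 5 = Dec 9, 1631.

December 9, 1631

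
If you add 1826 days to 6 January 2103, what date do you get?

+365 (one year) → Jan 6, 2104 (1461 left).
+366 (one year; includes Feb 29, 2104) → Jan 6, 2105 (1095 left).
+365 (one year) → Jan 6, 2106 (730 left).
+365 (one year) → Jan 6, 2107 (365 left).
Jan has 31 days: +26 → Feb 1, 2107 (339 left).
Feb has 28 days: +28 → Mar 1, 2107 (311 left).
Mar has 31 days: +31 → Apr 1, 2107 (280 left).
Apr has 30 days: +30 → May 1, 2107 (250 left).
May has 31 days: +31 → Jun 1, 2107 (219 left).
Jun has 30 days: +30 → Jul 1, 2107 (189 left).
Jul has 31 days: +31 → Aug 1, 2107 (158 left).
Aug has 31 days: +31 → Sep 1, 2107 (127 left).
Sep has 30 days: +30 → Oct 1, 2107 (97 left).
Oct has 31 days: +31 → Nov 1, 2107 (66 left).
Nov has 30 days: +30 → Dec 1, 2107 (36 left).
Dec has 31 days: +31 → Jan 1, 2108 (5 left).
+5 → Jan 6, 2108.

January 6, 2108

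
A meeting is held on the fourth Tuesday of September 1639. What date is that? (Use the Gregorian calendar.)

September 27, 1639

September 1, 1639 is a Thursday.
The first Tuesday is therefore September 6 (5 days later).
The fourth Tuesday is 6 + 3×7 = September 27.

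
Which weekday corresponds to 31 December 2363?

Tuesday

Doomsday rule: the anchor day for the 2300s is Wednesday. For year 63: 63÷12 = 5 r 3, and 3÷4 = 0, so 5+3+0 = 8.
Wednesday + 8 ≡ Thursday — that's 2363's doomsday.
In December the doomsday date is Dec 12.
Dec 31 is 19 days after Dec 12; 19 mod 7 = 5, so Thursday + 5 = Tuesday.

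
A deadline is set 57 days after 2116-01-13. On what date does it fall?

Jan has 31 days: +19 → Feb 1, 2116 (38 left).
Feb has 29 days: +29 → Mar 1, 2116 (9 left).
+9 → Mar 10, 2116.

March 10, 2116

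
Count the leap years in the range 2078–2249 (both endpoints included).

41

Multiples of 4 in [2078,2249]: 43.
Of those, multiples of 100: 2 (not leap unless ÷400).
Multiples of 400: 0.
Leap years = 43 − 2 + 0 = 41.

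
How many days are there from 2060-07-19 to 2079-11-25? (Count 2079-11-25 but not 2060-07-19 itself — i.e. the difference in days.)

7068

Jul 19, 2060 → Jul 19, 2061: 365 days.
Jul 19, 2061 → Jul 19, 2062: 365 days.
Jul 19, 2062 → Jul 19, 2063: 365 days.
Jul 19, 2063 → Jul 19, 2064: 366 days (Feb 29, 2064 is in that span).
Jul 19, 2064 → Jul 19, 2065: 365 days.
Jul 19, 2065 → Jul 19, 2066: 365 days.
Jul 19, 2066 → Jul 19, 2067: 365 days.
Jul 19, 2067 → Jul 19, 2068: 366 days (Feb 29, 2068 is in that span).
Jul 19, 2068 → Jul 19, 2069: 365 days.
Jul 19, 2069 → Jul 19, 2070: 365 days.
Jul 19, 2070 → Jul 19, 2071: 365 days.
Jul 19, 2071 → Jul 19, 2072: 366 days (Feb 29, 2072 is in that span).
Jul 19, 2072 → Jul 19, 2073: 365 days.
Jul 19, 2073 → Jul 19, 2074: 365 days.
Jul 19, 2074 → Jul 19, 2075: 365 days.
Jul 19, 2075 → Jul 19, 2076: 366 days (Feb 29, 2076 is in that span).
Jul 19, 2076 → Jul 19, 2077: 365 days.
Jul 19, 2077 → Jul 19, 2078: 365 days.
Jul 19, 2078 → Jul 19, 2079: 365 days.
Jul 19, 2079 → Aug 19, 2079: 31 days (July has 31).
Aug 19, 2079 → Sep 19, 2079: 31 days (August has 31).
Sep 19, 2079 → Oct 19, 2079: 30 days (September has 30).
Oct 19, 2079 → Nov 19, 2079: 31 days (October has 31).
Nov 19, 2079 → Nov 25, 2079: 6 days.
Total: 7068 days.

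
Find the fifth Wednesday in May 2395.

May 31, 2395

May 1, 2395 is a Monday.
The first Wednesday is therefore May 3 (2 days later).
The fifth Wednesday is 3 + 4×7 = May 31.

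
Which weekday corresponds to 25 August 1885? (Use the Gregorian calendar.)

Doomsday rule: the anchor day for the 1800s is Friday. For year 85: 85÷12 = 7 r 1, and 1÷4 = 0, so 7+1+0 = 8.
Friday + 8 ≡ Saturday — that's 1885's doomsday.
In August the doomsday date is Aug 8.
Aug 25 is 17 days after Aug 8; 17 mod 7 = 3, so Saturday + 3 = Tuesday.

Tuesday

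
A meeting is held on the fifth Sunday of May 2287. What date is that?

May 29, 2287

May 1, 2287 is a Sunday.
The first Sunday is therefore May 1 (same day).
The fifth Sunday is 1 + 4×7 = May 29.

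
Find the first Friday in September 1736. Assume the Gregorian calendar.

September 1, 1736 is a Saturday.
The first Friday is therefore September 7 (6 days later).

September 7, 1736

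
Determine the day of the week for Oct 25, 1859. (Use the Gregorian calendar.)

January 1, 1859 is a Saturday.
Jan 1, 1859 → Feb 1, 1859: 31 days (January has 31).
Feb 1, 1859 → Mar 1, 1859: 28 days (February has 28).
Mar 1, 1859 → Apr 1, 1859: 31 days (March has 31).
Apr 1, 1859 → May 1, 1859: 30 days (April has 30).
May 1, 1859 → Jun 1, 1859: 31 days (May has 31).
Jun 1, 1859 → Jul 1, 1859: 30 days (June has 30).
Jul 1, 1859 → Aug 1, 1859: 31 days (July has 31).
Aug 1, 1859 → Sep 1, 1859: 31 days (August has 31).
Sep 1, 1859 → Oct 1, 1859: 30 days (September has 30).
Oct 1, 1859 → Oct 25, 1859: 24 days.
Total: 297 days.
297 mod 7 = 3, so Saturday + 3 = Tuesday.

Tuesday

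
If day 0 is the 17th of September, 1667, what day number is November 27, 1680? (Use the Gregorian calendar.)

Sep 17, 1667 → Sep 17, 1668: 366 days (Feb 29, 1668 is in that span).
Sep 17, 1668 → Sep 17, 1669: 365 days.
Sep 17, 1669 → Sep 17, 1670: 365 days.
Sep 17, 1670 → Sep 17, 1671: 365 days.
Sep 17, 1671 → Sep 17, 1672: 366 days (Feb 29, 1672 is in that span).
Sep 17, 1672 → Sep 17, 1673: 365 days.
Sep 17, 1673 → Sep 17, 1674: 365 days.
Sep 17, 1674 → Sep 17, 1675: 365 days.
Sep 17, 1675 → Sep 17, 1676: 366 days (Feb 29, 1676 is in that span).
Sep 17, 1676 → Sep 17, 1677: 365 days.
Sep 17, 1677 → Sep 17, 1678: 365 days.
Sep 17, 1678 → Sep 17, 1679: 365 days.
Sep 17, 1679 → Sep 17, 1680: 366 days (Feb 29, 1680 is in that span).
Sep 17, 1680 → Oct 17, 1680: 30 days (September has 30).
Oct 17, 1680 → Nov 17, 1680: 31 days (October has 31).
Nov 17, 1680 → Nov 27, 1680: 10 days.
Total: 4820 days.

4820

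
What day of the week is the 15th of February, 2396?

Doomsday rule: the anchor day for the 2300s is Wednesday. For year 96: 96÷12 = 8 r 0, and 0÷4 = 0, so 8+0+0 = 8.
Wednesday + 8 ≡ Thursday — that's 2396's doomsday.
In February the doomsday date is Feb 29 (2396 is a leap year (divisible by 4)).
Feb 15 is 14 days before Feb 29; 14 mod 7 = 0, so Thursday − 0 = Thursday.

Thursday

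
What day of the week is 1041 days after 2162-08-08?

First find the weekday of Aug 8, 2162. Doomsday rule: the anchor day for the 2100s is Sunday. For year 62: 62÷12 = 5 r 2, and 2÷4 = 0, so 5+2+0 = 7.
Sunday + 7 ≡ Sunday — that's 2162's doomsday.
In August the doomsday date is Aug 8.
Aug 8 is the doomsday itself: Sunday.
1041 mod 7 = 5, so 1041 days after a Sunday is Sunday + 5 = Friday.

Friday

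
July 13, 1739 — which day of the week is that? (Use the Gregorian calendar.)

Monday

Doomsday rule: the anchor day for the 1700s is Sunday. For year 39: 39÷12 = 3 r 3, and 3÷4 = 0, so 3+3+0 = 6.
Sunday + 6 ≡ Saturday — that's 1739's doomsday.
In July the doomsday date is Jul 11.
Jul 13 is 2 days after Jul 11; 2 mod 7 = 2, so Saturday + 2 = Monday.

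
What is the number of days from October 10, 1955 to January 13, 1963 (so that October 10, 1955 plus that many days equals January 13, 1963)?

Oct 10, 1955 → Oct 10, 1956: 366 days (Feb 29, 1956 is in that span).
Oct 10, 1956 → Oct 10, 1957: 365 days.
Oct 10, 1957 → Oct 10, 1958: 365 days.
Oct 10, 1958 → Oct 10, 1959: 365 days.
Oct 10, 1959 → Oct 10, 1960: 366 days (Feb 29, 1960 is in that span).
Oct 10, 1960 → Oct 10, 1961: 365 days.
Oct 10, 1961 → Oct 10, 1962: 365 days.
Oct 10, 1962 → Nov 10, 1962: 31 days (October has 31).
Nov 10, 1962 → Dec 10, 1962: 30 days (November has 30).
Dec 10, 1962 → Jan 10, 1963: 31 days (December has 31).
Jan 10, 1963 → Jan 13, 1963: 3 days.
Total: 2652 days.

2652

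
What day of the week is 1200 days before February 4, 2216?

First find the weekday of Feb 4, 2216. Doomsday rule: the anchor day for the 2200s is Friday. For year 16: 16÷12 = 1 r 4, and 4÷4 = 1, so 1+4+1 = 6.
Friday + 6 ≡ Thursday — that's 2216's doomsday.
In February the doomsday date is Feb 29 (2216 is a leap year (divisible by 4)).
Feb 4 is 25 days before Feb 29; 25 mod 7 = 4, so Thursday − 4 = Sunday.
1200 mod 7 = 3, so 1200 days before a Sunday is Sunday − 3 = Thursday.

Thursday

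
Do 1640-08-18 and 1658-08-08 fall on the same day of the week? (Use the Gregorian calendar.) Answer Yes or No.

From Aug 18, 1640 to Aug 8, 1658 is 6564 days.
6564 mod 7 = 5, so they are different weekdays.
(Aug 18, 1640 is a Saturday; Aug 8, 1658 is a Thursday.)

No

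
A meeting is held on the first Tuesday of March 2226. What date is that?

March 1, 2226 is a Wednesday.
The first Tuesday is therefore March 7 (6 days later).

March 7, 2226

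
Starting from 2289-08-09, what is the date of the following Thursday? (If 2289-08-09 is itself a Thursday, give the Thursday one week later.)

August 15, 2289

Aug 9, 2289 is a Friday.
From Friday to the next Thursday is 6 days.
Aug 9, 2289 + 6 = Aug 15, 2289.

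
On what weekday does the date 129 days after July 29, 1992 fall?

Saturday

Jul 29, 1992 is a Wednesday.
129 mod 7 = 3, so 129 days after a Wednesday is Wednesday + 3 = Saturday.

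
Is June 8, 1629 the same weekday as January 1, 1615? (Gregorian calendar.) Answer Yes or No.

From Jan 1, 1615 to Jun 8, 1629 is 5272 days.
5272 mod 7 = 1, so they are different weekdays.
(Jan 1, 1615 is a Thursday; Jun 8, 1629 is a Friday.)

No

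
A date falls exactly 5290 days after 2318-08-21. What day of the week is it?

Monday

Aug 21, 2318 is a Wednesday.
5290 mod 7 = 5, so 5290 days after a Wednesday is Wednesday + 5 = Monday.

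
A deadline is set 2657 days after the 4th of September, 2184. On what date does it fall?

+365 (one year) → Sep 4, 2185 (2292 left).
+365 (one year) → Sep 4, 2186 (1927 left).
+365 (one year) → Sep 4, 2187 (1562 left).
+366 (one year; includes Feb 29, 2188) → Sep 4, 2188 (1196 left).
+365 (one year) → Sep 4, 2189 (831 left).
+365 (one year) → Sep 4, 2190 (466 left).
+365 (one year) → Sep 4, 2191 (101 left).
Sep has 30 days: +27 → Oct 1, 2191 (74 left).
Oct has 31 days: +31 → Nov 1, 2191 (43 left).
Nov has 30 days: +30 → Dec 1, 2191 (13 left).
+13 → Dec 14, 2191.

December 14, 2191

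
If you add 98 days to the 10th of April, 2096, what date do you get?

July 17, 2096

Apr has 30 days: +21 → May 1, 2096 (77 left).
May has 31 days: +31 → Jun 1, 2096 (46 left).
Jun has 30 days: +30 → Jul 1, 2096 (16 left).
+16 → Jul 17, 2096.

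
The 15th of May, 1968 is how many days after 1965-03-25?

Mar 25, 1965 → Mar 25, 1966: 365 days.
Mar 25, 1966 → Mar 25, 1967: 365 days.
Mar 25, 1967 → Mar 25, 1968: 366 days (Feb 29, 1968 is in that span).
Mar 25, 1968 → Apr 25, 1968: 31 days (March has 31).
Apr 25, 1968 → May 15, 1968: 20 days.
Total: 1147 days.

1147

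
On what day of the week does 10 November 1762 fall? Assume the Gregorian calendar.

Doomsday rule: the anchor day for the 1700s is Sunday. For year 62: 62÷12 = 5 r 2, and 2÷4 = 0, so 5+2+0 = 7.
Sunday + 7 ≡ Sunday — that's 1762's doomsday.
In November the doomsday date is Nov 7.
Nov 10 is 3 days after Nov 7; 3 mod 7 = 3, so Sunday + 3 = Wednesday.

Wednesday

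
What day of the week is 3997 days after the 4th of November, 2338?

First find the weekday of Nov 4, 2338. Doomsday rule: the anchor day for the 2300s is Wednesday. For year 38: 38÷12 = 3 r 2, and 2÷4 = 0, so 3+2+0 = 5.
Wednesday + 5 ≡ Monday — that's 2338's doomsday.
In November the doomsday date is Nov 7.
Nov 4 is 3 days before Nov 7; 3 mod 7 = 3, so Monday − 3 = Friday.
3997 mod 7 = 0, so 3997 days after a Friday is Friday + 0 = Friday.

Friday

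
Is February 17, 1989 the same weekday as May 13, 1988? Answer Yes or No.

Yes

From May 13, 1988 to Feb 17, 1989 is 280 days.
280 mod 7 = 0, so they are the same weekday.
(May 13, 1988 is a Friday; Feb 17, 1989 is a Friday.)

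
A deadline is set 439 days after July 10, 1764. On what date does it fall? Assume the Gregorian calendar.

September 22, 1765

+365 (one year) → Jul 10, 1765 (74 left).
Jul has 31 days: +22 → Aug 1, 1765 (52 left).
Aug has 31 days: +31 → Sep 1, 1765 (21 left).
+21 → Sep 22, 1765.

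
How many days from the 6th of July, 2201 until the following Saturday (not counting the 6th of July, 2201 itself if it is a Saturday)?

5

Jul 6, 2201 is a Monday.
From Monday to the next Saturday is 5 days.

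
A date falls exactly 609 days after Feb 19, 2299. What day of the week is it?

First find the weekday of Feb 19, 2299. Doomsday rule: the anchor day for the 2200s is Friday. For year 99: 99÷12 = 8 r 3, and 3÷4 = 0, so 8+3+0 = 11.
Friday + 11 ≡ Tuesday — that's 2299's doomsday.
In February the doomsday date is Feb 28 (2299 is not a leap year).
Feb 19 is 9 days before Feb 28; 9 mod 7 = 2, so Tuesday − 2 = Sunday.
609 mod 7 = 0, so 609 days after a Sunday is Sunday + 0 = Sunday.

Sunday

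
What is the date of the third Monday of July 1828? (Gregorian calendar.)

July 1, 1828 is a Tuesday.
The first Monday is therefore July 7 (6 days later).
The third Monday is 7 + 2×7 = July 21.

July 21, 1828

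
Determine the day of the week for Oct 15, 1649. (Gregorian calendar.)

Friday

Doomsday rule: the anchor day for the 1600s is Tuesday. For year 49: 49÷12 = 4 r 1, and 1÷4 = 0, so 4+1+0 = 5.
Tuesday + 5 ≡ Sunday — that's 1649's doomsday.
In October the doomsday date is Oct 10.
Oct 15 is 5 days after Oct 10; 5 mod 7 = 5, so Sunday + 5 = Friday.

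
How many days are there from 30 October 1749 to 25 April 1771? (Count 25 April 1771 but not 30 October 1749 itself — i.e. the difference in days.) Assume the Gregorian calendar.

Oct 30, 1749 → Oct 30, 1750: 365 days.
Oct 30, 1750 → Oct 30, 1751: 365 days.
Oct 30, 1751 → Oct 30, 1752: 366 days (Feb 29, 1752 is in that span).
Oct 30, 1752 → Oct 30, 1753: 365 days.
Oct 30, 1753 → Oct 30, 1754: 365 days.
Oct 30, 1754 → Oct 30, 1755: 365 days.
Oct 30, 1755 → Oct 30, 1756: 366 days (Feb 29, 1756 is in that span).
Oct 30, 1756 → Oct 30, 1757: 365 days.
Oct 30, 1757 → Oct 30, 1758: 365 days.
Oct 30, 1758 → Oct 30, 1759: 365 days.
Oct 30, 1759 → Oct 30, 1760: 366 days (Feb 29, 1760 is in that span).
Oct 30, 1760 → Oct 30, 1761: 365 days.
Oct 30, 1761 → Oct 30, 1762: 365 days.
Oct 30, 1762 → Oct 30, 1763: 365 days.
Oct 30, 1763 → Oct 30, 1764: 366 days (Feb 29, 1764 is in that span).
Oct 30, 1764 → Oct 30, 1765: 365 days.
Oct 30, 1765 → Oct 30, 1766: 365 days.
Oct 30, 1766 → Oct 30, 1767: 365 days.
Oct 30, 1767 → Oct 30, 1768: 366 days (Feb 29, 1768 is in that span).
Oct 30, 1768 → Oct 30, 1769: 365 days.
Oct 30, 1769 → Oct 30, 1770: 365 days.
Oct 30, 1770 → Nov 30, 1770: 31 days (October has 31).
Nov 30, 1770 → Dec 30, 1770: 30 days (November has 30).
Dec 30, 1770 → Jan 30, 1771: 31 days (December has 31).
Jan 30, 1771 → Feb 28, 1771: 29 days (January has 31).
Feb 28, 1771 → Mar 28, 1771: 28 days (February has 28).
Mar 28, 1771 → Apr 25, 1771: 28 days.
Total: 7847 days.

7847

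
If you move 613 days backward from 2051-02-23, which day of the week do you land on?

Feb 23, 2051 is a Thursday.
613 mod 7 = 4, so 613 days before a Thursday is Thursday − 4 = Sunday.

Sunday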